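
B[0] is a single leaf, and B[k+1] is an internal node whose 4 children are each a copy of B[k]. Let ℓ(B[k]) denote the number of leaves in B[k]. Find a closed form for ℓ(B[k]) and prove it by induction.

Claim: ℓ(B[k]) = 4^k.

Base case: ℓ(B[0]) = 1, and 4^0 = 1.
Assume ℓ(B[m]) = 4^m.
Then ℓ(B[m+1]) = 4·ℓ(B[m]) = 4·4^m = 4^{m+1}.
Hence ℓ(B[k]) = 4^k for every k ≥ 0, by induction.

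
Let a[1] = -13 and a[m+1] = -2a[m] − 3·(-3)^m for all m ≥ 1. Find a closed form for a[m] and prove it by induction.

Claim: a[m] = 2·(-2)^m + 3·(-3)^m.

Base case: a[1] = -13, and 2·(-2)^1 + 3·(-3)^1 = -4 − 9 = -13.
Assume a[k] = 2·(-2)^k + 3·(-3)^k for some k ≥ 1.
Then a[k+1] = -2a[k] − 3·(-3)^k = -2·(2·(-2)^k + 3·(-3)^k) − 3·(-3)^k = 2·(-2)^{k+1} − 6·(-3)^k − 3·(-3)^k = 2·(-2)^{k+1} − 9·(-3)^k = 2·(-2)^{k+1} + 3·(-3)^{k+1}.
This completes the inductive step, so a[m] = 2·(-2)^m + 3·(-3)^m for all m ≥ 1.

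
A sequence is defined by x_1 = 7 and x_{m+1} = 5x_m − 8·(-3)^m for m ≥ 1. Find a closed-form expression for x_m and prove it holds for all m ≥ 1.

Claim: x_m = 2·5^m + (-3)^m.

Base case: x_1 = 7, and 2·5^1 + (-3)^1 = 10 − 3 = 7.
Assume x_j = 2·5^j + (-3)^j for some j ≥ 1.
Then x_{j+1} = 5x_j − 8·(-3)^j = 5·(2·5^j + (-3)^j) − 8·(-3)^j = 2·5^{j+1} + 5·(-3)^j − 8·(-3)^j = 2·5^{j+1} − 3·(-3)^j = 2·5^{j+1} + (-3)^{j+1}.
This completes the inductive step, so x_m = 2·5^m + (-3)^m for all m ≥ 1.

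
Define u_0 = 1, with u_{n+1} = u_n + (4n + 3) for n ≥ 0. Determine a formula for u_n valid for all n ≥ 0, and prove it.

Claim: u_n = 2n^2 + n + 1.

Base case: u_0 = 1, and 2·0^2 + 0 + 1 = 1.
Assume u_k = 2k^2 + k + 1.
Then u_{k+1} = u_k + (4k + 3) = (2k^2 + k + 1) + (4k + 3) = 2k^2 + 5k + 4,
and 2·(k+1)^2 + (k+1) + 1 = 2k^2 + 5k + 4.
By induction, u_n = 2n^2 + n + 1 for all n ≥ 0.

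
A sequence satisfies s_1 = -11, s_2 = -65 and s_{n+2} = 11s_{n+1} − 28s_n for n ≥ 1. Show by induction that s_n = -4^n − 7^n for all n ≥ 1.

Base cases: s_1 = -11 and -4^1 − 7^1 = -11; s_2 = -65 and -4^2 − 7^2 = -65.
Assume s_i = -4^i − 7^i for all 1 ≤ i ≤ j, where j ≥ 2.
Then s_{j+1} = 11s_j − 28s_{j−1} = 11·(-4^j − 7^j) − 28·(-4^{j−1} − 7^{j−1}) = -(11·4 − 28)4^{j−1} − (11·7 − 28)7^{j−1} = -16·4^{j−1} − 49·7^{j−1} = -4^{j+1} − 7^{j+1}.
This completes the inductive step, so s_n = -4^n − 7^n for all n ≥ 1.

s_n = -4^n − 7^n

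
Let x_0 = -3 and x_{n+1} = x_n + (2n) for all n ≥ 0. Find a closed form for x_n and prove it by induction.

Claim: x_n = n^2 − n − 3.

Base case: x_0 = -3, and 0^2 − 0 − 3 = -3.
Assume x_m = m^2 − m − 3.
Then x_{m+1} = x_m + (2m) = (m^2 − m − 3) + (2m) = m^2 + m − 3,
and (m+1)^2 − (m+1) − 3 = m^2 + m − 3.
By induction, x_n = n^2 − n − 3 for all n ≥ 0.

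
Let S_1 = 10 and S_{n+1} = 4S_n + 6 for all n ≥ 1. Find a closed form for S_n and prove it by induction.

Claim: S_n = 3·4^n − 2.

Base case: S_1 = 10, and 3·4^1 − 2 = 12 − 2 = 10.
Assume S_r = 3·4^r − 2 for some r ≥ 1.
Then S_{r+1} = 4S_r + 6 = 4·(3·4^r − 2) + 6 = 12·4^r − 8 + 6 = 3·4^{r+1} − 2.
So the formula holds for r+1, and by induction S_n = 3·4^n − 2 for all n ≥ 1.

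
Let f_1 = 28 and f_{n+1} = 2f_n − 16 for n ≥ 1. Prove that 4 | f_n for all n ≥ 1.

Base case: f_1 = 28 = 4·7, so 4 | f_1.
Assume 4 | f_k, so f_k = 4t for some integer t.
Then f_{k+1} = 2f_k − 16 = 2·(4t) − 16 = 4(2t − 4), so 4 | f_{k+1}.
So the property holds for k+1, and by induction 4 | f_n for all n ≥ 1.

4 | f_n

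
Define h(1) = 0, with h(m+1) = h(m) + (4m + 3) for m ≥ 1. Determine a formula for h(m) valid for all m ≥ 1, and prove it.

Claim: h(m) = 2m^2 + m − 3.

Base case: h(1) = 0, and 2·1^2 + 1 − 3 = 0.
Assume h(r) = 2r^2 + r − 3.
Then h(r+1) = h(r) + (4r + 3) = (2r^2 + r − 3) + (4r + 3) = 2r^2 + 5r,
and 2·(r+1)^2 + (r+1) − 3 = 2r^2 + 5r.
By induction, h(m) = 2m^2 + m − 3 for all m ≥ 1.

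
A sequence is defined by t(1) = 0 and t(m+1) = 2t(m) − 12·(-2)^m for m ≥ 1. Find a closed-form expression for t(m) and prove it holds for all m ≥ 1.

Claim: t(m) = 3·2^m + 3·(-2)^m.

Base case: t(1) = 0, and 3·2^1 + 3·(-2)^1 = 6 − 6 = 0.
Assume t(r) = 3·2^r + 3·(-2)^r for some r ≥ 1.
Then t(r+1) = 2t(r) − 12·(-2)^r = 2·(3·2^r + 3·(-2)^r) − 12·(-2)^r = 3·2^{r+1} + 6·(-2)^r − 12·(-2)^r = 3·2^{r+1} − 6·(-2)^r = 3·2^{r+1} + 3·(-2)^{r+1}.
By induction, t(m) = 3·2^m + 3·(-2)^m for all m ≥ 1.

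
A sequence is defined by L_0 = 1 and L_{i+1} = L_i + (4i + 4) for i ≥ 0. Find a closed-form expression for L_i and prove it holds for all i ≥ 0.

Claim: L_i = 2i^2 + 2i + 1.

Base case: L_0 = 1, and 2·0^2 + 2·0 + 1 = 1.
Assume L_k = 2k^2 + 2k + 1.
Then L_{k+1} = L_k + (4k + 4) = (2k^2 + 2k + 1) + (4k + 4) = 2k^2 + 6k + 5,
and 2·(k+1)^2 + 2·(k+1) + 1 = 2k^2 + 6k + 5.
Hence L_i = 2i^2 + 2i + 1 for every i ≥ 0, by induction.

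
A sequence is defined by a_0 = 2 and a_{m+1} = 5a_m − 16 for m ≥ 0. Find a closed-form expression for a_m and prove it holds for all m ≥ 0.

Claim: a_m = -2·5^m + 4.

Base case: a_0 = 2, and -2·5^0 + 4 = -2 + 4 = 2.
Assume a_j = -2·5^j + 4 for some j ≥ 0.
Then a_{j+1} = 5a_j − 16 = 5·(-2·5^j + 4) − 16 = -10·5^j + 20 − 16 = -2·5^{j+1} + 4.
This completes the inductive step, so a_m = -2·5^m + 4 for all m ≥ 0.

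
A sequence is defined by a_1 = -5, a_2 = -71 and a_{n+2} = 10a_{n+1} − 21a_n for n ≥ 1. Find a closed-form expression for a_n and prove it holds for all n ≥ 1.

Claim: a_n = 3·3^n − 2·7^n.

Base cases: a_1 = -5 and 3·3^1 − 2·7^1 = -5; a_2 = -71 and 3·3^2 − 2·7^2 = -71.
Assume a_j = 3·3^j − 2·7^j for all 1 ≤ j ≤ k, where k ≥ 2.
Then a_{k+1} = 10a_k − 21a_{k−1} = 10·(3·3^k − 2·7^k) − 21·(3·3^{k−1} − 2·7^{k−1}) = 3·(10·3 − 21)3^{k−1} − 2·(10·7 − 21)7^{k−1} = 27·3^{k−1} − 98·7^{k−1} = 3·3^{k+1} − 2·7^{k+1}.
Hence a_n = 3·3^n − 2·7^n for every n ≥ 1, by strong induction.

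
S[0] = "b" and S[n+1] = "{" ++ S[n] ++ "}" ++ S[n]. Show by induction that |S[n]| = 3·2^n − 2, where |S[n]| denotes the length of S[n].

Base case: |S[0]| = 1, and 3·2^0 − 2 = 1.
Assume |S[m]| = 3·2^m − 2.
Then |S[m+1]| = 1 + |S[m]| + 1 + |S[m]| = 2|S[m]| + 2 = 2(3·2^m − 2) + 2 = 3·2^{m+1} − 4 + 2 = 3·2^{m+1} − 2.
Hence |S[n]| = 3·2^n − 2 for every n ≥ 0, by induction.

|S[n]| = 3·2^n − 2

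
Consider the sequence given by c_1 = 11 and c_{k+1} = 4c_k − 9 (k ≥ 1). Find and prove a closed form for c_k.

Claim: c_k = 2·4^k + 3.

Base case: c_1 = 11, and 2·4^1 + 3 = 8 + 3 = 11.
Assume c_r = 2·4^r + 3 for some r ≥ 1.
Then c_{r+1} = 4c_r − 9 = 4·(2·4^r + 3) − 9 = 8·4^r + 12 − 9 = 2·4^{r+1} + 3.
This completes the inductive step, so c_k = 2·4^k + 3 for all k ≥ 1.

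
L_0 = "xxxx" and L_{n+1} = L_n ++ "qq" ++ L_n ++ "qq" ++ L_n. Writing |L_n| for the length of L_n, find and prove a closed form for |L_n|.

Claim: |L_n| = 6·3^n − 2.

Base case: |L_0| = 4, and 6·3^0 − 2 = 4.
Assume |L_r| = 6·3^r − 2.
Then |L_{r+1}| = 3|L_r| + 4 = 3(6·3^r − 2) + 4 = 6·3^{r+1} − 6 + 4 = 6·3^{r+1} − 2.
This completes the inductive step, so |L_n| = 6·3^n − 2 for all n ≥ 0.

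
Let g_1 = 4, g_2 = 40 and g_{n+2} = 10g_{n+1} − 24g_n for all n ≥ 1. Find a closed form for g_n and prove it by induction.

Claim: g_n = 2·6^n − 2·4^n.

Base cases: g_1 = 4 and 2·6^1 − 2·4^1 = 4; g_2 = 40 and 2·6^2 − 2·4^2 = 40.
Assume g_i = 2·6^i − 2·4^i for all 1 ≤ i ≤ j, where j ≥ 2.
Then g_{j+1} = 10g_j − 24g_{j−1} = 10·(2·6^j − 2·4^j) − 24·(2·6^{j−1} − 2·4^{j−1}) = 2·(10·6 − 24)6^{j−1} − 2·(10·4 − 24)4^{j−1} = 72·6^{j−1} − 32·4^{j−1} = 2·6^{j+1} − 2·4^{j+1}.
By strong induction, g_n = 2·6^n − 2·4^n for all n ≥ 1.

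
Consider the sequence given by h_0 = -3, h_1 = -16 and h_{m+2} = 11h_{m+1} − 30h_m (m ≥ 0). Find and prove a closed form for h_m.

Claim: h_m = -6^m − 2·5^m.

Base cases: h_0 = -3 and -6^0 − 2·5^0 = -3; h_1 = -16 and -6^1 − 2·5^1 = -16.
Assume h_i = -6^i − 2·5^i for all 0 ≤ i ≤ j, where j ≥ 1.
Then h_{j+1} = 11h_j − 30h_{j−1} = 11·(-6^j − 2·5^j) − 30·(-6^{j−1} − 2·5^{j−1}) = -(11·6 − 30)6^{j−1} − 2·(11·5 − 30)5^{j−1} = -36·6^{j−1} − 50·5^{j−1} = -6^{j+1} − 2·5^{j+1}.
So the formula holds for j+1, and by strong induction h_m = -6^m − 2·5^m for all m ≥ 0.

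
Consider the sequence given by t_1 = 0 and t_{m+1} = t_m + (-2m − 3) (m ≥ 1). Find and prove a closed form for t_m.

Claim: t_m = -m^2 − 2m + 3.

Base case: t_1 = 0, and -1^2 − 2·1 + 3 = 0.
Assume t_r = -r^2 − 2r + 3.
Then t_{r+1} = t_r + (-2r − 3) = (-r^2 − 2r + 3) + (-2r − 3) = -r^2 − 4r,
and -(r+1)^2 − 2·(r+1) + 3 = -r^2 − 4r.
By induction, t_m = -m^2 − 2m + 3 for all m ≥ 1.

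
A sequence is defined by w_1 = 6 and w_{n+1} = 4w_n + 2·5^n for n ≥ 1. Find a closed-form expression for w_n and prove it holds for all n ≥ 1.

Claim: w_n = -4^n + 2·5^n.

Base case: w_1 = 6, and -4^1 + 2·5^1 = -4 + 10 = 6.
Assume w_j = -4^j + 2·5^j for some j ≥ 1.
Then w_{j+1} = 4w_j + 2·5^j = 4·(-4^j + 2·5^j) + 2·5^j = -4^{j+1} + 8·5^j + 2·5^j = -4^{j+1} + 10·5^j = -4^{j+1} + 2·5^{j+1}.
So the formula holds for j+1, and by induction w_n = -4^n + 2·5^n for all n ≥ 1.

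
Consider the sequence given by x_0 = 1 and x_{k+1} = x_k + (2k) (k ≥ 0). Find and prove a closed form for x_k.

Claim: x_k = k^2 − k + 1.

Base case: x_0 = 1, and 0^2 − 0 + 1 = 1.
Assume x_r = r^2 − r + 1.
Then x_{r+1} = x_r + (2r) = (r^2 − r + 1) + (2r) = r^2 + r + 1,
and (r+1)^2 − (r+1) + 1 = r^2 + r + 1.
Hence x_k = k^2 − k + 1 for every k ≥ 0, by induction.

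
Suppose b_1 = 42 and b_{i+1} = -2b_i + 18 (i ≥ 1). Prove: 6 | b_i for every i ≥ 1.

Base case: b_1 = 42 = 6·7, so 6 | b_1.
Assume 6 | b_j, so b_j = 6t for some integer t.
Then b_{j+1} = -2b_j + 18 = -2·(6t) + 18 = 6(-2t + 3), so 6 | b_{j+1}.
Hence 6 | b_i for every i ≥ 1, by induction.

6 | b_i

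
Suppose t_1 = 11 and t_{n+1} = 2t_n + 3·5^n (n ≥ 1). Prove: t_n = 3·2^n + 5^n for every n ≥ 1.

Base case: t_1 = 11, and 3·2^1 + 5^1 = 6 + 5 = 11.
Assume t_m = 3·2^m + 5^m for some m ≥ 1.
Then t_{m+1} = 2t_m + 3·5^m = 2·(3·2^m + 5^m) + 3·5^m = 3·2^{m+1} + 2·5^m + 3·5^m = 3·2^{m+1} + 5·5^m = 3·2^{m+1} + 5^{m+1}.
This completes the inductive step, so t_n = 3·2^n + 5^n for all n ≥ 1.

t_n = 3·2^n + 5^n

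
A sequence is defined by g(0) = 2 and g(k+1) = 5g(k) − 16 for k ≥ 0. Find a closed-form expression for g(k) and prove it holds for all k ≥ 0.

Claim: g(k) = -2·5^k + 4.

Base case: g(0) = 2, and -2·5^0 + 4 = -2 + 4 = 2.
Assume g(m) = -2·5^m + 4 for some m ≥ 0.
Then g(m+1) = 5g(m) − 16 = 5·(-2·5^m + 4) − 16 = -10·5^m + 20 − 16 = -2·5^{m+1} + 4.
By induction, g(k) = -2·5^k + 4 for all k ≥ 0.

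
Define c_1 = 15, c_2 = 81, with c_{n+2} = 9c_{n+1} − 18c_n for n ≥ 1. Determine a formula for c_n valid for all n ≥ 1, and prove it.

Claim: c_n = 3^n + 2·6^n.

Base cases: c_1 = 15 and 3^1 + 2·6^1 = 15; c_2 = 81 and 3^2 + 2·6^2 = 81.
Assume c_i = 3^i + 2·6^i for all 1 ≤ i ≤ j, where j ≥ 2.
Then c_{j+1} = 9c_j − 18c_{j−1} = 9·(3^j + 2·6^j) − 18·(3^{j−1} + 2·6^{j−1}) = (9·3 − 18)3^{j−1} + 2·(9·6 − 18)6^{j−1} = 9·3^{j−1} + 72·6^{j−1} = 3^{j+1} + 2·6^{j+1}.
So the formula holds for j+1, and by strong induction c_n = 3^n + 2·6^n for all n ≥ 1.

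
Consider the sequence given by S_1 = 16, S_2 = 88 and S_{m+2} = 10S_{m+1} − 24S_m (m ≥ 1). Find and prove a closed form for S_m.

Claim: S_m = 2·6^m + 4^m.

Base cases: S_1 = 16 and 2·6^1 + 4^1 = 16; S_2 = 88 and 2·6^2 + 4^2 = 88.
Assume S_i = 2·6^i + 4^i for all 1 ≤ i ≤ j, where j ≥ 2.
Then S_{j+1} = 10S_j − 24S_{j−1} = 10·(2·6^j + 4^j) − 24·(2·6^{j−1} + 4^{j−1}) = 2·(10·6 − 24)6^{j−1} + (10·4 − 24)4^{j−1} = 72·6^{j−1} + 16·4^{j−1} = 2·6^{j+1} + 4^{j+1}.
This completes the inductive step, so S_m = 2·6^m + 4^m for all m ≥ 1.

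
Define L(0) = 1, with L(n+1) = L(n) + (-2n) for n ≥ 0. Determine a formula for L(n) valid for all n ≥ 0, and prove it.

Claim: L(n) = -n^2 + n + 1.

Base case: L(0) = 1, and -0^2 + 0 + 1 = 1.
Assume L(k) = -k^2 + k + 1.
Then L(k+1) = L(k) + (-2k) = (-k^2 + k + 1) + (-2k) = -k^2 − k + 1,
and -(k+1)^2 + (k+1) + 1 = -k^2 − k + 1.
Hence L(n) = -n^2 + n + 1 for every n ≥ 0, by induction.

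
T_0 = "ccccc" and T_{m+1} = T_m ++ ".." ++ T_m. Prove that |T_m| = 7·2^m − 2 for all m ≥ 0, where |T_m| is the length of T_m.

Base case: |T_0| = 5, and 7·2^0 − 2 = 5.
Assume |T_k| = 7·2^k − 2.
Then |T_{k+1}| = |T_k| + 2 + |T_k| = 2|T_k| + 2 = 2(7·2^k − 2) + 2 = 7·2^{k+1} − 4 + 2 = 7·2^{k+1} − 2.
Hence |T_m| = 7·2^m − 2 for every m ≥ 0, by induction.

|T_m| = 7·2^m − 2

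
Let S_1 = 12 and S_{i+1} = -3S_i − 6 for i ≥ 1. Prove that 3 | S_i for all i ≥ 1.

Base case: S_1 = 12 = 3·4, so 3 | S_1.
Assume 3 | S_m, so S_m = 3t for some integer t.
Then S_{m+1} = -3S_m − 6 = -3·(3t) − 6 = 3(-3t − 2), so 3 | S_{m+1}.
By induction, 3 | S_i for all i ≥ 1.

3 | S_i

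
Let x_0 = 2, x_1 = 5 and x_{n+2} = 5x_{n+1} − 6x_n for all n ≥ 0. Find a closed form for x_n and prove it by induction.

Claim: x_n = 3^n + 2^n.

Base cases: x_0 = 2 and 3^0 + 2^0 = 2; x_1 = 5 and 3^1 + 2^1 = 5.
Assume x_j = 3^j + 2^j for all 0 ≤ j ≤ m, where m ≥ 1.
Then x_{m+1} = 5x_m − 6x_{m−1} = 5·(3^m + 2^m) − 6·(3^{m−1} + 2^{m−1}) = (5·3 − 6)3^{m−1} + (5·2 − 6)2^{m−1} = 9·3^{m−1} + 4·2^{m−1} = 3^{m+1} + 2^{m+1}.
By strong induction, x_n = 3^n + 2^n for all n ≥ 0.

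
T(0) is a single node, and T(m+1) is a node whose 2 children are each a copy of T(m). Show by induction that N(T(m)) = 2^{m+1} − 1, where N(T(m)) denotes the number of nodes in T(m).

Base case: N(T(0)) = 1, and 2^{0+1} − 1 = 1.
Assume N(T(k)) = 2^{k+1} − 1.
Then N(T(k+1)) = 1 + 2N(T(k)) = 1 + 2(2^{k+1} − 1) = 2^{k+2} − 2 + 1 = 2^{k+2} − 1.
Hence N(T(m)) = 2^{m+1} − 1 for every m ≥ 0, by induction.

N(T(m)) = 2^{m+1} − 1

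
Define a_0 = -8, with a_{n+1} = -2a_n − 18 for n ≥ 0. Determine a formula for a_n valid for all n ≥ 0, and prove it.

Claim: a_n = -2·(-2)^n − 6.

Base case: a_0 = -8, and -2·(-2)^0 − 6 = -2 − 6 = -8.
Assume a_k = -2·(-2)^k − 6 for some k ≥ 0.
Then a_{k+1} = -2a_k − 18 = -2·(-2·(-2)^k − 6) − 18 = 4·(-2)^k + 12 − 18 = -2·(-2)^{k+1} − 6.
So the formula holds for k+1, and by induction a_n = -2·(-2)^n − 6 for all n ≥ 0.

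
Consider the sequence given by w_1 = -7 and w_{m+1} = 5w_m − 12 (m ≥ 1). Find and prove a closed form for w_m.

Claim: w_m = -2·5^m + 3.

Base case: w_1 = -7, and -2·5^1 + 3 = -10 + 3 = -7.
Assume w_k = -2·5^k + 3 for some k ≥ 1.
Then w_{k+1} = 5w_k − 12 = 5·(-2·5^k + 3) − 12 = -10·5^k + 15 − 12 = -2·5^{k+1} + 3.
By induction, w_m = -2·5^m + 3 for all m ≥ 1.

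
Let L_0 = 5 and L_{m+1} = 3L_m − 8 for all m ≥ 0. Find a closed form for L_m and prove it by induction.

Claim: L_m = 3^m + 4.

Base case: L_0 = 5, and 3^0 + 4 = 1 + 4 = 5.
Assume L_k = 3^k + 4 for some k ≥ 0.
Then L_{k+1} = 3L_k − 8 = 3·(3^k + 4) − 8 = 3^{k+1} + 12 − 8 = 3^{k+1} + 4.
By induction, L_m = 3^m + 4 for all m ≥ 0.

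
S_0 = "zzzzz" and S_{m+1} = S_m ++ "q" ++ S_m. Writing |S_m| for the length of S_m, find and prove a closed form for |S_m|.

Claim: |S_m| = 6·2^m − 1.

Base case: |S_0| = 5, and 6·2^0 − 1 = 5.
Assume |S_k| = 6·2^k − 1.
Then |S_{k+1}| = |S_k| + 1 + |S_k| = 2|S_k| + 1 = 2(6·2^k − 1) + 1 = 6·2^{k+1} − 2 + 1 = 6·2^{k+1} − 1.
Hence |S_m| = 6·2^m − 1 for every m ≥ 0, by induction.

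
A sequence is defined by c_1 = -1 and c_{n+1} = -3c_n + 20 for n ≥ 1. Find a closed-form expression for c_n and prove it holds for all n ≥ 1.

Claim: c_n = 2·(-3)^n + 5.

Base case: c_1 = -1, and 2·(-3)^1 + 5 = -6 + 5 = -1.
Assume c_r = 2·(-3)^r + 5 for some r ≥ 1.
Then c_{r+1} = -3c_r + 20 = -3·(2·(-3)^r + 5) + 20 = -6·(-3)^r − 15 + 20 = 2·(-3)^{r+1} + 5.
So the formula holds for r+1, and by induction c_n = 2·(-3)^n + 5 for all n ≥ 1.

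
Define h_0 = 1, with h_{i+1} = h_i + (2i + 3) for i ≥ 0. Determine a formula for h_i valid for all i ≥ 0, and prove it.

Claim: h_i = i^2 + 2i + 1.

Base case: h_0 = 1, and 0^2 + 2·0 + 1 = 1.
Assume h_j = j^2 + 2j + 1.
Then h_{j+1} = h_j + (2j + 3) = (j^2 + 2j + 1) + (2j + 3) = j^2 + 4j + 4,
and (j+1)^2 + 2·(j+1) + 1 = j^2 + 4j + 4.
This completes the inductive step, so h_i = i^2 + 2i + 1 for all i ≥ 0.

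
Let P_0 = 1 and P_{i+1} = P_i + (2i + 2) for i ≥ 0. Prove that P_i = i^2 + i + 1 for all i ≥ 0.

Base case: P_0 = 1, and 0^2 + 0 + 1 = 1.
Assume P_r = r^2 + r + 1.
Then P_{r+1} = P_r + (2r + 2) = (r^2 + r + 1) + (2r + 2) = r^2 + 3r + 3,
and (r+1)^2 + (r+1) + 1 = r^2 + 3r + 3.
This completes the inductive step, so P_i = i^2 + i + 1 for all i ≥ 0.

P_i = i^2 + i + 1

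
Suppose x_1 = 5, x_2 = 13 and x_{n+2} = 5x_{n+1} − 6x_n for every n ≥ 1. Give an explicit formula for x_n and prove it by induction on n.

Claim: x_n = 2^n + 3^n.

Base cases: x_1 = 5 and 2^1 + 3^1 = 5; x_2 = 13 and 2^2 + 3^2 = 13.
Assume x_j = 2^j + 3^j for all 1 ≤ j ≤ r, where r ≥ 2.
Then x_{r+1} = 5x_r − 6x_{r−1} = 5·(2^r + 3^r) − 6·(2^{r−1} + 3^{r−1}) = (5·2 − 6)2^{r−1} + (5·3 − 6)3^{r−1} = 4·2^{r−1} + 9·3^{r−1} = 2^{r+1} + 3^{r+1}.
So the formula holds for r+1, and by strong induction x_n = 2^n + 3^n for all n ≥ 1.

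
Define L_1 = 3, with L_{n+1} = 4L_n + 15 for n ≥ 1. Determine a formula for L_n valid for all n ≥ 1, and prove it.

Claim: L_n = 2·4^n − 5.

Base case: L_1 = 3, and 2·4^1 − 5 = 8 − 5 = 3.
Assume L_k = 2·4^k − 5 for some k ≥ 1.
Then L_{k+1} = 4L_k + 15 = 4·(2·4^k − 5) + 15 = 8·4^k − 20 + 15 = 2·4^{k+1} − 5.
This completes the inductive step, so L_n = 2·4^n − 5 for all n ≥ 1.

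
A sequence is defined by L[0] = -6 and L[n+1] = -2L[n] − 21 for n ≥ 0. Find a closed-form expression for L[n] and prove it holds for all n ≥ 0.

Claim: L[n] = (-2)^n − 7.

Base case: L[0] = -6, and (-2)^0 − 7 = 1 − 7 = -6.
Assume L[j] = (-2)^j − 7 for some j ≥ 0.
Then L[j+1] = -2L[j] − 21 = -2·((-2)^j − 7) − 21 = -2·(-2)^j + 14 − 21 = (-2)^{j+1} − 7.
So the formula holds for j+1, and by induction L[n] = (-2)^n − 7 for all n ≥ 0.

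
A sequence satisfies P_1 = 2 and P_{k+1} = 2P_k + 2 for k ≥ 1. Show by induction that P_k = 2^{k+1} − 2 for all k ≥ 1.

Base case: P_1 = 2, and 2^{1+1} − 2 = 4 − 2 = 2.
Assume P_r = 2^{r+1} − 2 for some r ≥ 1.
Then P_{r+1} = 2P_r + 2 = 2·(2^{r+1} − 2) + 2 = 2^{r+2} − 4 + 2 = 2^{r+2} − 2.
By induction, P_k = 2^{k+1} − 2 for all k ≥ 1.

P_k = 2^{k+1} − 2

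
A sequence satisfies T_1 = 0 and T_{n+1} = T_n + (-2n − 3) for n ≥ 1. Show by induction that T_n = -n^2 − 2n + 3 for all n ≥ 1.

Base case: T_1 = 0, and -1^2 − 2·1 + 3 = 0.
Assume T_r = -r^2 − 2r + 3.
Then T_{r+1} = T_r + (-2r − 3) = (-r^2 − 2r + 3) + (-2r − 3) = -r^2 − 4r,
and -(r+1)^2 − 2·(r+1) + 3 = -r^2 − 4r.
By induction, T_n = -n^2 − 2n + 3 for all n ≥ 1.

T_n = -n^2 − 2n + 3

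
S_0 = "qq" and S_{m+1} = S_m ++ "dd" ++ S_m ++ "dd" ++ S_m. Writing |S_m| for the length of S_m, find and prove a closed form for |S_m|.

Claim: |S_m| = 4·3^m − 2.

Base case: |S_0| = 2, and 4·3^0 − 2 = 2.
Assume |S_j| = 4·3^j − 2.
Then |S_{j+1}| = 3|S_j| + 4 = 3(4·3^j − 2) + 4 = 4·3^{j+1} − 6 + 4 = 4·3^{j+1} − 2.
This completes the inductive step, so |S_m| = 4·3^m − 2 for all m ≥ 0.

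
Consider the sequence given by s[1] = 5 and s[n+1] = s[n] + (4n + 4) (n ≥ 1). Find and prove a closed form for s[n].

Claim: s[n] = 2n^2 + 2n + 1.

Base case: s[1] = 5, and 2·1^2 + 2·1 + 1 = 5.
Assume s[k] = 2k^2 + 2k + 1.
Then s[k+1] = s[k] + (4k + 4) = (2k^2 + 2k + 1) + (4k + 4) = 2k^2 + 6k + 5,
and 2·(k+1)^2 + 2·(k+1) + 1 = 2k^2 + 6k + 5.
Hence s[n] = 2n^2 + 2n + 1 for every n ≥ 1, by induction.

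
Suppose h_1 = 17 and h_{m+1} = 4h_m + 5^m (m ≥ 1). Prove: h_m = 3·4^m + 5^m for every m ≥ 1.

Base case: h_1 = 17, and 3·4^1 + 5^1 = 12 + 5 = 17.
Assume h_k = 3·4^k + 5^k for some k ≥ 1.
Then h_{k+1} = 4h_k + 5^k = 4·(3·4^k + 5^k) + 5^k = 3·4^{k+1} + 4·5^k + 5^k = 3·4^{k+1} + 5·5^k = 3·4^{k+1} + 5^{k+1}.
Hence h_m = 3·4^m + 5^m for every m ≥ 1, by induction.

h_m = 3·4^m + 5^m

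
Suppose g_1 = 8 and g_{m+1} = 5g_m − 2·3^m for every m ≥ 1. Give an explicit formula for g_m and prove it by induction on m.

Claim: g_m = 5^m + 3^m.

Base case: g_1 = 8, and 5^1 + 3^1 = 5 + 3 = 8.
Assume g_j = 5^j + 3^j for some j ≥ 1.
Then g_{j+1} = 5g_j − 2·3^j = 5·(5^j + 3^j) − 2·3^j = 5^{j+1} + 5·3^j − 2·3^j = 5^{j+1} + 3·3^j = 5^{j+1} + 3^{j+1}.
This completes the inductive step, so g_m = 5^m + 3^m for all m ≥ 1.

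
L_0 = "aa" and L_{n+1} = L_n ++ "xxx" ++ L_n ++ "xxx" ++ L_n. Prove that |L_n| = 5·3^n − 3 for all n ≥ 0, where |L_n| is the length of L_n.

Base case: |L_0| = 2, and 5·3^0 − 3 = 2.
Assume |L_k| = 5·3^k − 3.
Then |L_{k+1}| = 3|L_k| + 6 = 3(5·3^k − 3) + 6 = 5·3^{k+1} − 9 + 6 = 5·3^{k+1} − 3.
This completes the inductive step, so |L_n| = 5·3^n − 3 for all n ≥ 0.

|L_n| = 5·3^n − 3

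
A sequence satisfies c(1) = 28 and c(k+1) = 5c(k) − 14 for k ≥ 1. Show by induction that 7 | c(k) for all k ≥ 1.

Base case: c(1) = 28 = 7·4, so 7 | c(1).
Assume 7 | c(m), so c(m) = 7t for some integer t.
Then c(m+1) = 5c(m) − 14 = 5·(7t) − 14 = 7(5t − 2), so 7 | c(m+1).
This completes the inductive step, so 7 | c(k) for all k ≥ 1.

7 | c(k)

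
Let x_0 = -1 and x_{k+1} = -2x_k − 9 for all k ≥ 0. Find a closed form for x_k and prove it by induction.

Claim: x_k = 2·(-2)^k − 3.

Base case: x_0 = -1, and 2·(-2)^0 − 3 = 2 − 3 = -1.
Assume x_r = 2·(-2)^r − 3 for some r ≥ 0.
Then x_{r+1} = -2x_r − 9 = -2·(2·(-2)^r − 3) − 9 = -4·(-2)^r + 6 − 9 = 2·(-2)^{r+1} − 3.
Hence x_k = 2·(-2)^k − 3 for every k ≥ 0, by induction.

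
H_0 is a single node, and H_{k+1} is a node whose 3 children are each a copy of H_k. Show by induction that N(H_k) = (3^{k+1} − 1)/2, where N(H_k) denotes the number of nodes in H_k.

Base case: N(H_0) = 1, and (3^{0+1} − 1)/2 = 1.
Assume N(H_j) = (3^{j+1} − 1)/2.
Then N(H_{j+1}) = 1 + 3N(H_j) = 1 + 3·(3^{j+1} − 1)/2 = 1 + (3^{j+2} − 3)/2 = (2 + 3^{j+2} − 3)/2 = (3^{j+2} − 1)/2.
This completes the inductive step, so N(H_k) = (3^{k+1} − 1)/2 for all k ≥ 0.

N(H_k) = (3^{k+1} − 1)/2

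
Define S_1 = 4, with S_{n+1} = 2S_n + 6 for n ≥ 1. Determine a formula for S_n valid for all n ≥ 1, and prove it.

Claim: S_n = 5·2^n − 6.

Base case: S_1 = 4, and 5·2^1 − 6 = 10 − 6 = 4.
Assume S_k = 5·2^k − 6 for some k ≥ 1.
Then S_{k+1} = 2S_k + 6 = 2·(5·2^k − 6) + 6 = 10·2^k − 12 + 6 = 5·2^{k+1} − 6.
Hence S_n = 5·2^n − 6 for every n ≥ 1, by induction.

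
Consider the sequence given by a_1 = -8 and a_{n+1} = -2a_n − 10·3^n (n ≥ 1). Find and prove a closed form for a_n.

Claim: a_n = (-2)^n − 2·3^n.

Base case: a_1 = -8, and (-2)^1 − 2·3^1 = -2 − 6 = -8.
Assume a_r = (-2)^r − 2·3^r for some r ≥ 1.
Then a_{r+1} = -2a_r − 10·3^r = -2·((-2)^r − 2·3^r) − 10·3^r = (-2)^{r+1} + 4·3^r − 10·3^r = (-2)^{r+1} − 6·3^r = (-2)^{r+1} − 2·3^{r+1}.
This completes the inductive step, so a_n = (-2)^n − 2·3^n for all n ≥ 1.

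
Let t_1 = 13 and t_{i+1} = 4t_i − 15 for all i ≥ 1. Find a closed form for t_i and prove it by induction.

Claim: t_i = 2·4^i + 5.

Base case: t_1 = 13, and 2·4^1 + 5 = 8 + 5 = 13.
Assume t_m = 2·4^m + 5 for some m ≥ 1.
Then t_{m+1} = 4t_m − 15 = 4·(2·4^m + 5) − 15 = 8·4^m + 20 − 15 = 2·4^{m+1} + 5.
This completes the inductive step, so t_i = 2·4^i + 5 for all i ≥ 1.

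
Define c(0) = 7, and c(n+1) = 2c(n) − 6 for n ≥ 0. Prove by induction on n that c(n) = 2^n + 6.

Base case: c(0) = 7, and 2^0 + 6 = 1 + 6 = 7.
Assume c(r) = 2^r + 6 for some r ≥ 0.
Then c(r+1) = 2c(r) − 6 = 2·(2^r + 6) − 6 = 2^{r+1} + 12 − 6 = 2^{r+1} + 6.
So the formula holds for r+1, and by induction c(n) = 2^n + 6 for all n ≥ 0.

c(n) = 2^n + 6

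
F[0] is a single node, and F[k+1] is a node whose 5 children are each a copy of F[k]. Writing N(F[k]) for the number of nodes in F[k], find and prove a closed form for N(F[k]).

Claim: N(F[k]) = (5^{k+1} − 1)/4.

Base case: N(F[0]) = 1, and (5^{0+1} − 1)/4 = 1.
Assume N(F[m]) = (5^{m+1} − 1)/4.
Then N(F[m+1]) = 1 + 5N(F[m]) = 1 + 5·(5^{m+1} − 1)/4 = 1 + (5^{m+2} − 5)/4 = (4 + 5^{m+2} − 5)/4 = (5^{m+2} − 1)/4.
This completes the inductive step, so N(F[k]) = (5^{k+1} − 1)/4 for all k ≥ 0.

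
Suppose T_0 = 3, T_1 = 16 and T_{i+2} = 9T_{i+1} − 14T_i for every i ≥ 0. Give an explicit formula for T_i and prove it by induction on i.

Claim: T_i = 2^i + 2·7^i.

Base cases: T_0 = 3 and 2^0 + 2·7^0 = 3; T_1 = 16 and 2^1 + 2·7^1 = 16.
Assume T_j = 2^j + 2·7^j for all 0 ≤ j ≤ m, where m ≥ 1.
Then T_{m+1} = 9T_m − 14T_{m−1} = 9·(2^m + 2·7^m) − 14·(2^{m−1} + 2·7^{m−1}) = (9·2 − 14)2^{m−1} + 2·(9·7 − 14)7^{m−1} = 4·2^{m−1} + 98·7^{m−1} = 2^{m+1} + 2·7^{m+1}.
By strong induction, T_i = 2^i + 2·7^i for all i ≥ 0.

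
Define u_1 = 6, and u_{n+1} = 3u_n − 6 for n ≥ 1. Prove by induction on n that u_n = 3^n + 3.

Base case: u_1 = 6, and 3^1 + 3 = 3 + 3 = 6.
Assume u_k = 3^k + 3 for some k ≥ 1.
Then u_{k+1} = 3u_k − 6 = 3·(3^k + 3) − 6 = 3^{k+1} + 9 − 6 = 3^{k+1} + 3.
This completes the inductive step, so u_n = 3^n + 3 for all n ≥ 1.

u_n = 3^n + 3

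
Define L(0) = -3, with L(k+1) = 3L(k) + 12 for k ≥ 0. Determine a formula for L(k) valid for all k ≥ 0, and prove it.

Claim: L(k) = 3^{k+1} − 6.

Base case: L(0) = -3, and 3^{0+1} − 6 = 3 − 6 = -3.
Assume L(j) = 3^{j+1} − 6 for some j ≥ 0.
Then L(j+1) = 3L(j) + 12 = 3·(3^{j+1} − 6) + 12 = 3^{j+2} − 18 + 12 = 3^{j+2} − 6.
By induction, L(k) = 3^{k+1} − 6 for all k ≥ 0.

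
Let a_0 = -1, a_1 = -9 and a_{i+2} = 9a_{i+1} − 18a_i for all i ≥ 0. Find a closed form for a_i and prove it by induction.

Claim: a_i = 3^i − 2·6^i.

Base cases: a_0 = -1 and 3^0 − 2·6^0 = -1; a_1 = -9 and 3^1 − 2·6^1 = -9.
Assume a_t = 3^t − 2·6^t for all 0 ≤ t ≤ j, where j ≥ 1.
Then a_{j+1} = 9a_j − 18a_{j−1} = 9·(3^j − 2·6^j) − 18·(3^{j−1} − 2·6^{j−1}) = (9·3 − 18)3^{j−1} − 2·(9·6 − 18)6^{j−1} = 9·3^{j−1} − 72·6^{j−1} = 3^{j+1} − 2·6^{j+1}.
By strong induction, a_i = 3^i − 2·6^i for all i ≥ 0.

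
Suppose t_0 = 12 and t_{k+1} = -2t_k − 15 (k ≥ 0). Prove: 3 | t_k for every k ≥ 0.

Base case: t_0 = 12 = 3·4, so 3 | t_0.
Assume 3 | t_r, so t_r = 3s for some integer s.
Then t_{r+1} = -2t_r − 15 = -2·(3s) − 15 = 3(-2s − 5), so 3 | t_{r+1}.
By induction, 3 | t_k for all k ≥ 0.

3 | t_k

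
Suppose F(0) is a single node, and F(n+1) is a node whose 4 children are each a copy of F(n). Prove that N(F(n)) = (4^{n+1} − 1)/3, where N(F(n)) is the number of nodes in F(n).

Base case: N(F(0)) = 1, and (4^{0+1} − 1)/3 = 1.
Assume N(F(m)) = (4^{m+1} − 1)/3.
Then N(F(m+1)) = 1 + 4N(F(m)) = 1 + 4·(4^{m+1} − 1)/3 = 1 + (4^{m+2} − 4)/3 = (3 + 4^{m+2} − 4)/3 = (4^{m+2} − 1)/3.
Hence N(F(n)) = (4^{n+1} − 1)/3 for every n ≥ 0, by induction.

N(F(n)) = (4^{n+1} − 1)/3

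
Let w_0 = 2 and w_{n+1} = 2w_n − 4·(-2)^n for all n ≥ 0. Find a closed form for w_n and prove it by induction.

Claim: w_n = 2^n + (-2)^n.

Base case: w_0 = 2, and 2^0 + (-2)^0 = 1 + 1 = 2.
Assume w_m = 2^m + (-2)^m for some m ≥ 0.
Then w_{m+1} = 2w_m − 4·(-2)^m = 2·(2^m + (-2)^m) − 4·(-2)^m = 2^{m+1} + 2·(-2)^m − 4·(-2)^m = 2^{m+1} − 2·(-2)^m = 2^{m+1} + (-2)^{m+1}.
So the formula holds for m+1, and by induction w_n = 2^n + (-2)^n for all n ≥ 0.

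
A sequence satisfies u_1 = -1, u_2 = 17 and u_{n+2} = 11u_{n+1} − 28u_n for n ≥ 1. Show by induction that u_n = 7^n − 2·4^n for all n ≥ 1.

Base cases: u_1 = -1 and 7^1 − 2·4^1 = -1; u_2 = 17 and 7^2 − 2·4^2 = 17.
Assume u_j = 7^j − 2·4^j for all 1 ≤ j ≤ k, where k ≥ 2.
Then u_{k+1} = 11u_k − 28u_{k−1} = 11·(7^k − 2·4^k) − 28·(7^{k−1} − 2·4^{k−1}) = (11·7 − 28)7^{k−1} − 2·(11·4 − 28)4^{k−1} = 49·7^{k−1} − 32·4^{k−1} = 7^{k+1} − 2·4^{k+1}.
So the formula holds for k+1, and by strong induction u_n = 7^n − 2·4^n for all n ≥ 1.

u_n = 7^n − 2·4^n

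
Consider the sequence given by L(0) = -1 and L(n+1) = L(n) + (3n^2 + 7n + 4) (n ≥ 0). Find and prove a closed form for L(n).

Claim: L(n) = n^3 + 2n^2 + n − 1.

Base case: L(0) = -1, and 0^3 + 2·0^2 + 0 − 1 = -1.
Assume L(m) = m^3 + 2m^2 + m − 1.
Then L(m+1) = L(m) + (3m^2 + 7m + 4) = (m^3 + 2m^2 + m − 1) + (3m^2 + 7m + 4) = m^3 + 5m^2 + 8m + 3,
and (m+1)^3 + 2·(m+1)^2 + (m+1) − 1 = m^3 + 5m^2 + 8m + 3.
This completes the inductive step, so L(n) = n^3 + 2n^2 + n − 1 for all n ≥ 0.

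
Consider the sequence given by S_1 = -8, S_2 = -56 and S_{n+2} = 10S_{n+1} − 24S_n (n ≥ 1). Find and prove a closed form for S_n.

Claim: S_n = 4^n − 2·6^n.

Base cases: S_1 = -8 and 4^1 − 2·6^1 = -8; S_2 = -56 and 4^2 − 2·6^2 = -56.
Assume S_j = 4^j − 2·6^j for all 1 ≤ j ≤ r, where r ≥ 2.
Then S_{r+1} = 10S_r − 24S_{r−1} = 10·(4^r − 2·6^r) − 24·(4^{r−1} − 2·6^{r−1}) = (10·4 − 24)4^{r−1} − 2·(10·6 − 24)6^{r−1} = 16·4^{r−1} − 72·6^{r−1} = 4^{r+1} − 2·6^{r+1}.
So the formula holds for r+1, and by strong induction S_n = 4^n − 2·6^n for all n ≥ 1.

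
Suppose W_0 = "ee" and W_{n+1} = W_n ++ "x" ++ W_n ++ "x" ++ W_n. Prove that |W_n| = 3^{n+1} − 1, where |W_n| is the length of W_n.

Base case: |W_0| = 2, and 3^{0+1} − 1 = 2.
Assume |W_j| = 3^{j+1} − 1.
Then |W_{j+1}| = 3|W_j| + 2 = 3(3^{j+1} − 1) + 2 = 3^{j+2} − 3 + 2 = 3^{j+2} − 1.
So the formula holds for j+1, and by induction |W_n| = 3^{n+1} − 1 for all n ≥ 0.

|W_n| = 3^{n+1} − 1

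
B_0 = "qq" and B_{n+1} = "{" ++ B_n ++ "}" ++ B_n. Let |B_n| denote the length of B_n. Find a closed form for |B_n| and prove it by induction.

Claim: |B_n| = 2^{n+2} − 2.

Base case: |B_0| = 2, and 2^{0+2} − 2 = 2.
Assume |B_r| = 2^{r+2} − 2.
Then |B_{r+1}| = 1 + |B_r| + 1 + |B_r| = 2|B_r| + 2 = 2(2^{r+2} − 2) + 2 = 2^{r+3} − 4 + 2 = 2^{r+3} − 2.
Hence |B_n| = 2^{n+2} − 2 for every n ≥ 0, by induction.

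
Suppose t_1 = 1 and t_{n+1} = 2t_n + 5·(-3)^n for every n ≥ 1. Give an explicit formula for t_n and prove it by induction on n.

Claim: t_n = -2^n − (-3)^n.

Base case: t_1 = 1, and -2^1 − (-3)^1 = -2 + 3 = 1.
Assume t_m = -2^m − (-3)^m for some m ≥ 1.
Then t_{m+1} = 2t_m + 5·(-3)^m = 2·(-2^m − (-3)^m) + 5·(-3)^m = -2^{m+1} − 2·(-3)^m + 5·(-3)^m = -2^{m+1} + 3·(-3)^m = -2^{m+1} − (-3)^{m+1}.
Hence t_n = -2^n − (-3)^n for every n ≥ 1, by induction.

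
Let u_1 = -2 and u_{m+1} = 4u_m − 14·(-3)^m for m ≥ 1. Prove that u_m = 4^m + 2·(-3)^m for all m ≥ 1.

Base case: u_1 = -2, and 4^1 + 2·(-3)^1 = 4 − 6 = -2.
Assume u_r = 4^r + 2·(-3)^r for some r ≥ 1.
Then u_{r+1} = 4u_r − 14·(-3)^r = 4·(4^r + 2·(-3)^r) − 14·(-3)^r = 4^{r+1} + 8·(-3)^r − 14·(-3)^r = 4^{r+1} − 6·(-3)^r = 4^{r+1} + 2·(-3)^{r+1}.
Hence u_m = 4^m + 2·(-3)^m for every m ≥ 1, by induction.

u_m = 4^m + 2·(-3)^m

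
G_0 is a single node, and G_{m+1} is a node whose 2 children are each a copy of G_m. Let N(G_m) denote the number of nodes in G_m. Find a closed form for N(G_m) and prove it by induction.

Claim: N(G_m) = 2^{m+1} − 1.

Base case: N(G_0) = 1, and 2^{0+1} − 1 = 1.
Assume N(G_k) = 2^{k+1} − 1.
Then N(G_{k+1}) = 1 + 2N(G_k) = 1 + 2(2^{k+1} − 1) = 2^{k+2} − 2 + 1 = 2^{k+2} − 1.
By induction, N(G_m) = 2^{m+1} − 1 for all m ≥ 0.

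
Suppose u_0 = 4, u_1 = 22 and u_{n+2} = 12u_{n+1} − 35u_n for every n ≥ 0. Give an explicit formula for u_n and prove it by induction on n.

Claim: u_n = 3·5^n + 7^n.

Base cases: u_0 = 4 and 3·5^0 + 7^0 = 4; u_1 = 22 and 3·5^1 + 7^1 = 22.
Assume u_j = 3·5^j + 7^j for all 0 ≤ j ≤ k, where k ≥ 1.
Then u_{k+1} = 12u_k − 35u_{k−1} = 12·(3·5^k + 7^k) − 35·(3·5^{k−1} + 7^{k−1}) = 3·(12·5 − 35)5^{k−1} + (12·7 − 35)7^{k−1} = 75·5^{k−1} + 49·7^{k−1} = 3·5^{k+1} + 7^{k+1}.
So the formula holds for k+1, and by strong induction u_n = 3·5^n + 7^n for all n ≥ 0.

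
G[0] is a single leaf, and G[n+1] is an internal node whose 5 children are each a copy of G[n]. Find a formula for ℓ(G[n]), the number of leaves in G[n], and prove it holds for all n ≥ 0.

Claim: ℓ(G[n]) = 5^n.

Base case: ℓ(G[0]) = 1, and 5^0 = 1.
Assume ℓ(G[r]) = 5^r.
Then ℓ(G[r+1]) = 5·ℓ(G[r]) = 5·5^r = 5^{r+1}.
By induction, ℓ(G[n]) = 5^n for all n ≥ 0.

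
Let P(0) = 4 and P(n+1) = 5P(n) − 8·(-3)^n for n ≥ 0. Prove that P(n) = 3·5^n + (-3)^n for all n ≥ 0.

Base case: P(0) = 4, and 3·5^0 + (-3)^0 = 3 + 1 = 4.
Assume P(r) = 3·5^r + (-3)^r for some r ≥ 0.
Then P(r+1) = 5P(r) − 8·(-3)^r = 5·(3·5^r + (-3)^r) − 8·(-3)^r = 3·5^{r+1} + 5·(-3)^r − 8·(-3)^r = 3·5^{r+1} − 3·(-3)^r = 3·5^{r+1} + (-3)^{r+1}.
So the formula holds for r+1, and by induction P(n) = 3·5^n + (-3)^n for all n ≥ 0.

P(n) = 3·5^n + (-3)^n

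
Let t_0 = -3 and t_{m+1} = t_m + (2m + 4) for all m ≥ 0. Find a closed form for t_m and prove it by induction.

Claim: t_m = m^2 + 3m − 3.

Base case: t_0 = -3, and 0^2 + 3·0 − 3 = -3.
Assume t_j = j^2 + 3j − 3.
Then t_{j+1} = t_j + (2j + 4) = (j^2 + 3j − 3) + (2j + 4) = j^2 + 5j + 1,
and (j+1)^2 + 3·(j+1) − 3 = j^2 + 5j + 1.
This completes the inductive step, so t_m = m^2 + 3m − 3 for all m ≥ 0.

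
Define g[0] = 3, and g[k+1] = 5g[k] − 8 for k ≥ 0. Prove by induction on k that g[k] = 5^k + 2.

Base case: g[0] = 3, and 5^0 + 2 = 1 + 2 = 3.
Assume g[j] = 5^j + 2 for some j ≥ 0.
Then g[j+1] = 5g[j] − 8 = 5·(5^j + 2) − 8 = 5^{j+1} + 10 − 8 = 5^{j+1} + 2.
This completes the inductive step, so g[k] = 5^k + 2 for all k ≥ 0.

g[k] = 5^k + 2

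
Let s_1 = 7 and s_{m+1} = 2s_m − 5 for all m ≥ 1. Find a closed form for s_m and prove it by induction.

Claim: s_m = 2^m + 5.

Base case: s_1 = 7, and 2^1 + 5 = 2 + 5 = 7.
Assume s_j = 2^j + 5 for some j ≥ 1.
Then s_{j+1} = 2s_j − 5 = 2·(2^j + 5) − 5 = 2^{j+1} + 10 − 5 = 2^{j+1} + 5.
Hence s_m = 2^m + 5 for every m ≥ 1, by induction.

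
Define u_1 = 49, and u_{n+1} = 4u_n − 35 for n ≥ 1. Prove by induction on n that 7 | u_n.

Base case: u_1 = 49 = 7·7, so 7 | u_1.
Assume 7 | u_r, so u_r = 7t for some integer t.
Then u_{r+1} = 4u_r − 35 = 4·(7t) − 35 = 7(4t − 5), so 7 | u_{r+1}.
So the property holds for r+1, and by induction 7 | u_n for all n ≥ 1.

7 | u_n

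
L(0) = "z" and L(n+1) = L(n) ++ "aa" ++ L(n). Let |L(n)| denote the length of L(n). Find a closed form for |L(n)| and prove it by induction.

Claim: |L(n)| = 3·2^n − 2.

Base case: |L(0)| = 1, and 3·2^0 − 2 = 1.
Assume |L(j)| = 3·2^j − 2.
Then |L(j+1)| = |L(j)| + 2 + |L(j)| = 2|L(j)| + 2 = 2(3·2^j − 2) + 2 = 3·2^{j+1} − 4 + 2 = 3·2^{j+1} − 2.
By induction, |L(n)| = 3·2^n − 2 for all n ≥ 0.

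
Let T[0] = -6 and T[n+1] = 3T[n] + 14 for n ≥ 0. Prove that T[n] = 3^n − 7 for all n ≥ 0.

Base case: T[0] = -6, and 3^0 − 7 = 1 − 7 = -6.
Assume T[m] = 3^m − 7 for some m ≥ 0.
Then T[m+1] = 3T[m] + 14 = 3·(3^m − 7) + 14 = 3^{m+1} − 21 + 14 = 3^{m+1} − 7.
Hence T[n] = 3^n − 7 for every n ≥ 0, by induction.

T[n] = 3^n − 7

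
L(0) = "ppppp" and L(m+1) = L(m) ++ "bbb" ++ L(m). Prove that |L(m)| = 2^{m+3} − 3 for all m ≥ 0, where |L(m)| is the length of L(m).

Base case: |L(0)| = 5, and 2^{0+3} − 3 = 5.
Assume |L(j)| = 2^{j+3} − 3.
Then |L(j+1)| = |L(j)| + 3 + |L(j)| = 2|L(j)| + 3 = 2(2^{j+3} − 3) + 3 = 2^{j+1+3} − 6 + 3 = 2^{j+1+3} − 3.
Hence |L(m)| = 2^{m+3} − 3 for every m ≥ 0, by induction.

|L(m)| = 2^{m+3} − 3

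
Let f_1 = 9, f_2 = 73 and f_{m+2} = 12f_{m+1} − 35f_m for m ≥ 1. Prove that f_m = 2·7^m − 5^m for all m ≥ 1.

Base cases: f_1 = 9 and 2·7^1 − 5^1 = 9; f_2 = 73 and 2·7^2 − 5^2 = 73.
Assume f_j = 2·7^j − 5^j for all 1 ≤ j ≤ r, where r ≥ 2.
Then f_{r+1} = 12f_r − 35f_{r−1} = 12·(2·7^r − 5^r) − 35·(2·7^{r−1} − 5^{r−1}) = 2·(12·7 − 35)7^{r−1} − (12·5 − 35)5^{r−1} = 98·7^{r−1} − 25·5^{r−1} = 2·7^{r+1} − 5^{r+1}.
This completes the inductive step, so f_m = 2·7^m − 5^m for all m ≥ 1.

f_m = 2·7^m − 5^m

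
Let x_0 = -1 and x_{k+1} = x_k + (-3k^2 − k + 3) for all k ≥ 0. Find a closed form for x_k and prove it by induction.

Claim: x_k = -k^3 + k^2 + 3k − 1.

Base case: x_0 = -1, and -0^3 + 0^2 + 3·0 − 1 = -1.
Assume x_m = -m^3 + m^2 + 3m − 1.
Then x_{m+1} = x_m + (-3m^2 − m + 3) = (-m^3 + m^2 + 3m − 1) + (-3m^2 − m + 3) = -m^3 − 2m^2 + 2m + 2,
and -(m+1)^3 + (m+1)^2 + 3·(m+1) − 1 = -m^3 − 2m^2 + 2m + 2.
By induction, x_k = -k^3 + k^2 + 3k − 1 for all k ≥ 0.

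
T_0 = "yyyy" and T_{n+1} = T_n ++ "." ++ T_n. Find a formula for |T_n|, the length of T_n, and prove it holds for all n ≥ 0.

Claim: |T_n| = 5·2^n − 1.

Base case: |T_0| = 4, and 5·2^0 − 1 = 4.
Assume |T_j| = 5·2^j − 1.
Then |T_{j+1}| = |T_j| + 1 + |T_j| = 2|T_j| + 1 = 2(5·2^j − 1) + 1 = 5·2^{j+1} − 2 + 1 = 5·2^{j+1} − 1.
So the formula holds for j+1, and by induction |T_n| = 5·2^n − 1 for all n ≥ 0.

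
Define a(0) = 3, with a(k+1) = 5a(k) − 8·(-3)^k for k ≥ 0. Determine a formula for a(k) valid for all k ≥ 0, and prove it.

Claim: a(k) = 2·5^k + (-3)^k.

Base case: a(0) = 3, and 2·5^0 + (-3)^0 = 2 + 1 = 3.
Assume a(m) = 2·5^m + (-3)^m for some m ≥ 0.
Then a(m+1) = 5a(m) − 8·(-3)^m = 5·(2·5^m + (-3)^m) − 8·(-3)^m = 2·5^{m+1} + 5·(-3)^m − 8·(-3)^m = 2·5^{m+1} − 3·(-3)^m = 2·5^{m+1} + (-3)^{m+1}.
So the formula holds for m+1, and by induction a(k) = 2·5^k + (-3)^k for all k ≥ 0.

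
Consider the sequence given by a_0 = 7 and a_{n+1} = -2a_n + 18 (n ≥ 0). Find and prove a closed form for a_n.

Claim: a_n = (-2)^n + 6.

Base case: a_0 = 7, and (-2)^0 + 6 = 1 + 6 = 7.
Assume a_j = (-2)^j + 6 for some j ≥ 0.
Then a_{j+1} = -2a_j + 18 = -2·((-2)^j + 6) + 18 = -2·(-2)^j − 12 + 18 = (-2)^{j+1} + 6.
So the formula holds for j+1, and by induction a_n = (-2)^n + 6 for all n ≥ 0.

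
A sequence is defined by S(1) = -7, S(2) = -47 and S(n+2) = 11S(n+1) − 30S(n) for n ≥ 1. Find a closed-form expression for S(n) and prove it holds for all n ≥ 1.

Claim: S(n) = 5^n − 2·6^n.

Base cases: S(1) = -7 and 5^1 − 2·6^1 = -7; S(2) = -47 and 5^2 − 2·6^2 = -47.
Assume S(j) = 5^j − 2·6^j for all 1 ≤ j ≤ m, where m ≥ 2.
Then S(m+1) = 11S(m) − 30S(m−1) = 11·(5^m − 2·6^m) − 30·(5^{m−1} − 2·6^{m−1}) = (11·5 − 30)5^{m−1} − 2·(11·6 − 30)6^{m−1} = 25·5^{m−1} − 72·6^{m−1} = 5^{m+1} − 2·6^{m+1}.
Hence S(n) = 5^n − 2·6^n for every n ≥ 1, by strong induction.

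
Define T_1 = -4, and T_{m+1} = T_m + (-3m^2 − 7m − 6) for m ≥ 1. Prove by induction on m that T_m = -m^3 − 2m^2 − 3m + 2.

Base case: T_1 = -4, and -1^3 − 2·1^2 − 3·1 + 2 = -4.
Assume T_k = -k^3 − 2k^2 − 3k + 2.
Then T_{k+1} = T_k + (-3k^2 − 7k − 6) = (-k^3 − 2k^2 − 3k + 2) + (-3k^2 − 7k − 6) = -k^3 − 5k^2 − 10k − 4,
and -(k+1)^3 − 2·(k+1)^2 − 3·(k+1) + 2 = -k^3 − 5k^2 − 10k − 4.
Hence T_m = -m^3 − 2m^2 − 3m + 2 for every m ≥ 1, by induction.

T_m = -m^3 − 2m^2 − 3m + 2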